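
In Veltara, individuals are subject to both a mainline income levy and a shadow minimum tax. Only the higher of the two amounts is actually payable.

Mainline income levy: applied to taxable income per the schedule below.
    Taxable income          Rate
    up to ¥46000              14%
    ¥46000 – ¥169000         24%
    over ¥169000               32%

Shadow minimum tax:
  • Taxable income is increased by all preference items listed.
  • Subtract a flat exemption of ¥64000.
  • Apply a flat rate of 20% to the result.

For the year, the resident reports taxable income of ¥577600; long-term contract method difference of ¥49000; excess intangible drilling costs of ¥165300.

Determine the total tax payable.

Mainline income levy:
  ¥46000 × 14% = ¥6440
  ¥123000 × 24% = ¥29520
  ¥408600 × 32% = ¥130752
  → ¥166712

Shadow minimum tax:
  Adjusted income: ¥577600 + ¥49000 + ¥165300 = ¥791900
  Less exemption ¥64000 → base ¥727900
  ¥727900 × 20% = ¥145580

¥166712 > ¥145580, so the mainline income levy governs.

¥166712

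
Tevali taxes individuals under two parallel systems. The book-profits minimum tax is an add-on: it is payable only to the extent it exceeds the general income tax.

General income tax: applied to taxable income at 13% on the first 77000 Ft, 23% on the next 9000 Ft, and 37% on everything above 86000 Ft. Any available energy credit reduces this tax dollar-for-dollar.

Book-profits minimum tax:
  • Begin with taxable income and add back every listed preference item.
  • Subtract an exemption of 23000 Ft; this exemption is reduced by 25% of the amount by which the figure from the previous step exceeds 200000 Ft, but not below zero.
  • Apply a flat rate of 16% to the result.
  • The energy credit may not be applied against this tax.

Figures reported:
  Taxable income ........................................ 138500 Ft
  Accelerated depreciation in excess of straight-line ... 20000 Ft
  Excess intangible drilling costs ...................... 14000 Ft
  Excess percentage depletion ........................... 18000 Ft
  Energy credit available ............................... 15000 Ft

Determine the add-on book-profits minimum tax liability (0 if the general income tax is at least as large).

10295 Ft

Book-profits minimum tax:
  Adjusted income: 138500 Ft + 20000 Ft + 14000 Ft + 18000 Ft = 190500 Ft
  Exemption: 190500 Ft ≤ 200000 Ft, so full 23000 Ft applies
  Base: 190500 Ft − 23000 Ft = 167500 Ft
  167500 Ft × 16% = 26800 Ft

General income tax:
  77000 Ft × 13% = 10010 Ft
  9000 Ft × 23% = 2070 Ft
  52500 Ft × 37% = 19425 Ft
  → 31505 Ft
  Less energy credit 15000 Ft → 16505 Ft

Excess of book-profits minimum tax over general income tax: 26800 Ft − 16505 Ft = 10295 Ft.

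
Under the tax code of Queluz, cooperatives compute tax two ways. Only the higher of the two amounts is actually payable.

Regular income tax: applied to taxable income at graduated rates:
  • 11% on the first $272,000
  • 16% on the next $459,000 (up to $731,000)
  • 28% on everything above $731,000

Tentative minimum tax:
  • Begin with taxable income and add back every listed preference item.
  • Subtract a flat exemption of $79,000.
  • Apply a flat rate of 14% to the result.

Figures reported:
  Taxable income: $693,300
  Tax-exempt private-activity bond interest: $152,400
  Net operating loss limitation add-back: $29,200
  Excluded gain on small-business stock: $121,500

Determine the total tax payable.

Tentative minimum tax:
  Adjusted income: $693,300 + $152,400 + $29,200 + $121,500 = $996,400
  Less exemption $79,000 → base $917,400
  $917,400 × 14% = $128,436

Regular income tax:
  $272,000 × 11% = $29,920
  $421,300 × 16% = $67,408
  → $97,328

$128,436 > $97,328, so the tentative minimum tax is the binding amount.

$128,436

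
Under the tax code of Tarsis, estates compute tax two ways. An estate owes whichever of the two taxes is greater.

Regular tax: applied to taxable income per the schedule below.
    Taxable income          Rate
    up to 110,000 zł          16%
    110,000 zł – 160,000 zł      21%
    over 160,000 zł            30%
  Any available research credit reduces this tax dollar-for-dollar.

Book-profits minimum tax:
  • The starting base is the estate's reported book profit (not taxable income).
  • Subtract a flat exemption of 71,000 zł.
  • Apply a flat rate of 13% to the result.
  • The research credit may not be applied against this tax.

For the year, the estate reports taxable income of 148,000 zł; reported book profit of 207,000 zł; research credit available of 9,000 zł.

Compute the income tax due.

Book-profits minimum tax:
  Base (reported book profit): 207,000 zł
  Less exemption 71,000 zł → base 136,000 zł
  136,000 zł × 13% = 17,680 zł

Regular tax:
  110,000 zł × 16% = 17,600 zł
  38,000 zł × 21% = 7,980 zł
  → 25,580 zł
  Less research credit 9,000 zł → 16,580 zł

17,680 zł > 16,580 zł, so the book-profits minimum tax is the binding amount.

17,680 zł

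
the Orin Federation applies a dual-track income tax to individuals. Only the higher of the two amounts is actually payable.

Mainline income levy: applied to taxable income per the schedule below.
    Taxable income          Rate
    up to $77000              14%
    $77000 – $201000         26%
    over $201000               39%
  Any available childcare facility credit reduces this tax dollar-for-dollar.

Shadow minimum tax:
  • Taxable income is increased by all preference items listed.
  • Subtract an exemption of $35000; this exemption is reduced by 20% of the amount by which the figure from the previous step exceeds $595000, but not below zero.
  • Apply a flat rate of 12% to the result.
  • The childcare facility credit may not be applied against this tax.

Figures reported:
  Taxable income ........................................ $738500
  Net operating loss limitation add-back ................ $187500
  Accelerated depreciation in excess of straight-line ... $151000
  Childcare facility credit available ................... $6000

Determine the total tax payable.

Mainline income levy:
  $77000 × 14% = $10780
  $124000 × 26% = $32240
  $537500 × 39% = $209625
  → $252645
  Less childcare facility credit $6000 → $246645

Shadow minimum tax:
  Adjusted income: $738500 + $187500 + $151000 = $1077000
  Exemption: 20% × ($1077000 − $595000) = $96400 ≥ $35000, so the exemption is fully phased out
  Base: $1077000 − $0 = $1077000
  $1077000 × 12% = $129240

$246645 > $129240, so the mainline income levy governs.

$246645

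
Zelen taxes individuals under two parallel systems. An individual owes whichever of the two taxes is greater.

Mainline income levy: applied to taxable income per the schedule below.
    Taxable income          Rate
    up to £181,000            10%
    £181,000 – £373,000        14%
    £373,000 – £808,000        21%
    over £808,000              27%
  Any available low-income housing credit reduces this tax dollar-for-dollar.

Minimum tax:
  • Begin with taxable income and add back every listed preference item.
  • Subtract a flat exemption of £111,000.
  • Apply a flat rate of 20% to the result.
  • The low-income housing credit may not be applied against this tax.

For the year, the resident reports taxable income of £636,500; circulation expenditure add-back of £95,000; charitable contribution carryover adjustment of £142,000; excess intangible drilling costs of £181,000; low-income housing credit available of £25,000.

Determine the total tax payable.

£188,700

Mainline income levy:
  £181,000 × 10% = £18,100
  £192,000 × 14% = £26,880
  £263,500 × 21% = £55,335
  → £100,315
  Less low-income housing credit £25,000 → £75,315

Minimum tax:
  Adjusted income: £636,500 + £95,000 + £142,000 + £181,000 = £1,054,500
  Less exemption £111,000 → base £943,500
  £943,500 × 20% = £188,700

£188,700 > £75,315, so the minimum tax is the binding amount.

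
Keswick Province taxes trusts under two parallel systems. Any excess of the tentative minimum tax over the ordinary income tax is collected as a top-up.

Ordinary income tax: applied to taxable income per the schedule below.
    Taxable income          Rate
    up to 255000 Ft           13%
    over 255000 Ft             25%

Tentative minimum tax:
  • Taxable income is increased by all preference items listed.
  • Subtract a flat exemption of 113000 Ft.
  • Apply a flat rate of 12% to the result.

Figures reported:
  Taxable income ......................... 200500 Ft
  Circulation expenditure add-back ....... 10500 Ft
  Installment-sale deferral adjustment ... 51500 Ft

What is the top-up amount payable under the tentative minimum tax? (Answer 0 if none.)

Tentative minimum tax:
  Adjusted income: 200500 Ft + 10500 Ft + 51500 Ft = 262500 Ft
  Less exemption 113000 Ft → base 149500 Ft
  149500 Ft × 12% = 17940 Ft

Ordinary income tax:
  200500 Ft × 13% = 26065 Ft

17940 Ft ≤ 26065 Ft, so no add-on is due.

0 Ft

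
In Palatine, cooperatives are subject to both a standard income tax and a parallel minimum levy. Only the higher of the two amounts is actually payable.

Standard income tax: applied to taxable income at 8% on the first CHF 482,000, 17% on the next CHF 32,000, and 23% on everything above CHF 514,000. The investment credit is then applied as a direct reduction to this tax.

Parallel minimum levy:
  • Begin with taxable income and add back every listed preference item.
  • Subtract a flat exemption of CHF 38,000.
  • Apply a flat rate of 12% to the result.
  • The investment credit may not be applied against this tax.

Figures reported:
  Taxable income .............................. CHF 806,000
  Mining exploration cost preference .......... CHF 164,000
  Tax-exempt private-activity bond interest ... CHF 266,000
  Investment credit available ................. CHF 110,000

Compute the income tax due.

CHF 143,760

Parallel minimum levy:
  Adjusted income: CHF 806,000 + CHF 164,000 + CHF 266,000 = CHF 1,236,000
  Less exemption CHF 38,000 → base CHF 1,198,000
  CHF 1,198,000 × 12% = CHF 143,760

Standard income tax:
  CHF 482,000 × 8% = CHF 38,560
  CHF 32,000 × 17% = CHF 5,440
  CHF 292,000 × 23% = CHF 67,160
  → CHF 111,160
  Less investment credit CHF 110,000 → CHF 1,160

CHF 143,760 > CHF 1,160, so the parallel minimum levy is the binding amount.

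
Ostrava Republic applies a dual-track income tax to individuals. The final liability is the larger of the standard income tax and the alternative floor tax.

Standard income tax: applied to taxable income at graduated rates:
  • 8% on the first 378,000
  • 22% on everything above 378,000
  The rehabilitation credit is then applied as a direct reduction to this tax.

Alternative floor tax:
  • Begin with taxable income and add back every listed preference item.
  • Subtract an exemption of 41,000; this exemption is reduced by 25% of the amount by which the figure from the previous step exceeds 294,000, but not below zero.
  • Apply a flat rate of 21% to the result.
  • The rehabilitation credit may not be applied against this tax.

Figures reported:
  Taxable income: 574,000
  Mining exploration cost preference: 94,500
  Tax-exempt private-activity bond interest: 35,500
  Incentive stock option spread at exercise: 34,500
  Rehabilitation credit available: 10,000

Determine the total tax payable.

Alternative floor tax:
  Adjusted income: 574,000 + 94,500 + 35,500 + 34,500 = 738,500
  Exemption: 25% × (738,500 − 294,000) = 111,125 ≥ 41,000, so the exemption is fully phased out
  Base: 738,500 − 0 = 738,500
  738,500 × 21% = 155,085

Standard income tax:
  378,000 × 8% = 30,240
  196,000 × 22% = 43,120
  → 73,360
  Less rehabilitation credit 10,000 → 63,360

155,085 > 63,360, so the alternative floor tax is the binding amount.

155,085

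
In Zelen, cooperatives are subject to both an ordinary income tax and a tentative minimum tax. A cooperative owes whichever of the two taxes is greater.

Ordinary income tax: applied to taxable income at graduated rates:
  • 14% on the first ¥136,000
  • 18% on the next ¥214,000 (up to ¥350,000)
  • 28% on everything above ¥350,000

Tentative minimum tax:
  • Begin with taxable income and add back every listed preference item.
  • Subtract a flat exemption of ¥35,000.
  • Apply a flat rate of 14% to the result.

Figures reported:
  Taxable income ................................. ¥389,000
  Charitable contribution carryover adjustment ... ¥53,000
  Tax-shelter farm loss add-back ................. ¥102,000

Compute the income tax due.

Ordinary income tax:
  ¥136,000 × 14% = ¥19,040
  ¥214,000 × 18% = ¥38,520
  ¥39,000 × 28% = ¥10,920
  → ¥68,480

Tentative minimum tax:
  Adjusted income: ¥389,000 + ¥53,000 + ¥102,000 = ¥544,000
  Less exemption ¥35,000 → base ¥509,000
  ¥509,000 × 14% = ¥71,260

¥71,260 > ¥68,480, so the tentative minimum tax is the binding amount.

¥71,260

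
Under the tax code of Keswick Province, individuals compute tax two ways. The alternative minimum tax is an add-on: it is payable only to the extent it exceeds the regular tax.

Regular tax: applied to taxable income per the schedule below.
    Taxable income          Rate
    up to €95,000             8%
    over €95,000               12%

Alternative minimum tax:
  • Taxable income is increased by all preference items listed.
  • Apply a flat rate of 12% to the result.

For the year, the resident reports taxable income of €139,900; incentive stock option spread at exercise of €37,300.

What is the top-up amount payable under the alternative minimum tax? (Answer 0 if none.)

Alternative minimum tax:
  Adjusted income: €139,900 + €37,300 = €177,200
  €177,200 × 12% = €21,264

Regular tax:
  €95,000 × 8% = €7,600
  €44,900 × 12% = €5,388
  → €12,988

Excess of alternative minimum tax over regular tax: €21,264 − €12,988 = €8,276.

€8,276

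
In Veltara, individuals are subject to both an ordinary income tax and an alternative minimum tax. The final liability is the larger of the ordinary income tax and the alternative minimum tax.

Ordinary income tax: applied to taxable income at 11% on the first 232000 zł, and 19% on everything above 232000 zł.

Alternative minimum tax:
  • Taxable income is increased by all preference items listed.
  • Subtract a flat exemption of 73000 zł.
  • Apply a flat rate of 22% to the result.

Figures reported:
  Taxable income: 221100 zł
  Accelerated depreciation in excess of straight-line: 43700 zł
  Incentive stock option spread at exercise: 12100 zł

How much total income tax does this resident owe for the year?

44858 zł

Alternative minimum tax:
  Adjusted income: 221100 zł + 43700 zł + 12100 zł = 276900 zł
  Less exemption 73000 zł → base 203900 zł
  203900 zł × 22% = 44858 zł

Ordinary income tax:
  221100 zł × 11% = 24321 zł

44858 zł > 24321 zł, so the alternative minimum tax is the binding amount.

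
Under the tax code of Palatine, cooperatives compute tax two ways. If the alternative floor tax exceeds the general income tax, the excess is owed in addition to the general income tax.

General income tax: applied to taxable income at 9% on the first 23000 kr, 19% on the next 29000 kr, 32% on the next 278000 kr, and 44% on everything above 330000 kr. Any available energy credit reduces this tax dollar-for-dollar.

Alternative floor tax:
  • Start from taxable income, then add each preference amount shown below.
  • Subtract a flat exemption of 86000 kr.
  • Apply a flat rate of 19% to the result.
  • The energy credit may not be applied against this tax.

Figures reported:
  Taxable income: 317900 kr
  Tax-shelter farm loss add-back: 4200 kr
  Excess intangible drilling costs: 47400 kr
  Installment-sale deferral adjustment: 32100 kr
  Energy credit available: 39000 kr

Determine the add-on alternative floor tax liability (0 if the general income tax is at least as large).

Alternative floor tax:
  Adjusted income: 317900 kr + 4200 kr + 47400 kr + 32100 kr = 401600 kr
  Less exemption 86000 kr → base 315600 kr
  315600 kr × 19% = 59964 kr

General income tax:
  23000 kr × 9% = 2070 kr
  29000 kr × 19% = 5510 kr
  265900 kr × 32% = 85088 kr
  → 92668 kr
  Less energy credit 39000 kr → 53668 kr

Excess of alternative floor tax over general income tax: 59964 kr − 53668 kr = 6296 kr.

6296 kr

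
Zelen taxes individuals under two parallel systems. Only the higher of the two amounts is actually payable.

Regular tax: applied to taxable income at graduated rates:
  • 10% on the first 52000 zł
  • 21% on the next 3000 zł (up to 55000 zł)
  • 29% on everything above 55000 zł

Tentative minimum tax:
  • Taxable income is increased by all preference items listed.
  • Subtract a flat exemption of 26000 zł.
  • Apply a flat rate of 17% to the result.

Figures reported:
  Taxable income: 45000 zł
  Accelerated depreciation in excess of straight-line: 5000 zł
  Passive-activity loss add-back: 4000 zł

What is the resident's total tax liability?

Tentative minimum tax:
  Adjusted income: 45000 zł + 5000 zł + 4000 zł = 54000 zł
  Less exemption 26000 zł → base 28000 zł
  28000 zł × 17% = 4760 zł

Regular tax:
  45000 zł × 10% = 4500 zł

4760 zł > 4500 zł, so the tentative minimum tax is the binding amount.

4760 zł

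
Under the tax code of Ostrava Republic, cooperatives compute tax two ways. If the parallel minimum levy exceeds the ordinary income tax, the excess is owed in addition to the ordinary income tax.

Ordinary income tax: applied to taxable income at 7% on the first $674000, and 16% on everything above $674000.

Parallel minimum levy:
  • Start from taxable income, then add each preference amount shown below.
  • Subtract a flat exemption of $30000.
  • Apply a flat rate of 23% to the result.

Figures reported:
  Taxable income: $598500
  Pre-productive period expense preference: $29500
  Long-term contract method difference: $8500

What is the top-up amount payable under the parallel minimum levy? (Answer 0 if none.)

$97600

Parallel minimum levy:
  Adjusted income: $598500 + $29500 + $8500 = $636500
  Less exemption $30000 → base $606500
  $606500 × 23% = $139495

Ordinary income tax:
  $598500 × 7% = $41895

Excess of parallel minimum levy over ordinary income tax: $139495 − $41895 = $97600.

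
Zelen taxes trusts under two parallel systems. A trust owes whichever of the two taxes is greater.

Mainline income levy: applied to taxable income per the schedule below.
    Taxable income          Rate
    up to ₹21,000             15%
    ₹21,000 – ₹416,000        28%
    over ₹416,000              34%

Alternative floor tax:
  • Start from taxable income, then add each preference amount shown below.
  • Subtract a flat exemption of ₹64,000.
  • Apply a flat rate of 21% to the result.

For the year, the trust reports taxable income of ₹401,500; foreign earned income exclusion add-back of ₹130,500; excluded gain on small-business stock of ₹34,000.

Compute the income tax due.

Mainline income levy:
  ₹21,000 × 15% = ₹3,150
  ₹380,500 × 28% = ₹106,540
  → ₹109,690

Alternative floor tax:
  Adjusted income: ₹401,500 + ₹130,500 + ₹34,000 = ₹566,000
  Less exemption ₹64,000 → base ₹502,000
  ₹502,000 × 21% = ₹105,420

₹109,690 > ₹105,420, so the mainline income levy governs.

₹109,690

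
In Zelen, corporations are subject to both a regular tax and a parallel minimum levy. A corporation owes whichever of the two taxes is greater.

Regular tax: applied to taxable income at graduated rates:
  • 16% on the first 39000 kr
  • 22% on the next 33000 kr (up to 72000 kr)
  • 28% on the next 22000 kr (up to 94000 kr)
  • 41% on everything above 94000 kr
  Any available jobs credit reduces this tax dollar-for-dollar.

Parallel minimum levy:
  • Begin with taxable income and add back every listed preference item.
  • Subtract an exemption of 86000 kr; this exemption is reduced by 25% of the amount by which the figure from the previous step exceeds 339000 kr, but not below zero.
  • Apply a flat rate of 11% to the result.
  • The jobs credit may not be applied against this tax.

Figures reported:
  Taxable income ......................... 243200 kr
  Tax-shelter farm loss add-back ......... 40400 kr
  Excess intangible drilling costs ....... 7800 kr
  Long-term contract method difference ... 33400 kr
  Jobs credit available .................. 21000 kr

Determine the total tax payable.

59832 kr

Parallel minimum levy:
  Adjusted income: 243200 kr + 40400 kr + 7800 kr + 33400 kr = 324800 kr
  Exemption: 324800 kr ≤ 339000 kr, so full 86000 kr applies
  Base: 324800 kr − 86000 kr = 238800 kr
  238800 kr × 11% = 26268 kr

Regular tax:
  39000 kr × 16% = 6240 kr
  33000 kr × 22% = 7260 kr
  22000 kr × 28% = 6160 kr
  149200 kr × 41% = 61172 kr
  → 80832 kr
  Less jobs credit 21000 kr → 59832 kr

59832 kr > 26268 kr, so the regular tax governs.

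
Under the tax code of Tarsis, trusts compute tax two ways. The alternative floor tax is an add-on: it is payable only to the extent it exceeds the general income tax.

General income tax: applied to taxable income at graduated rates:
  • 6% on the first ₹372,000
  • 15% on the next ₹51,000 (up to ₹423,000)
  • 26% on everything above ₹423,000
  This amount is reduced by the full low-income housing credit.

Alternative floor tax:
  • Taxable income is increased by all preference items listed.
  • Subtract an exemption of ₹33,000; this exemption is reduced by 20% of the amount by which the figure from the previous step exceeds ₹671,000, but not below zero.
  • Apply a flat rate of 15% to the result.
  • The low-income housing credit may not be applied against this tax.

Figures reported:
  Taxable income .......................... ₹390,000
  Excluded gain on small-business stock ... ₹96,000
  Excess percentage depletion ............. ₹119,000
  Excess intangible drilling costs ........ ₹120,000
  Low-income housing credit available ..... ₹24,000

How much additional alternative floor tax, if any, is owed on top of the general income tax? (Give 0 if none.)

₹104,400

General income tax:
  ₹372,000 × 6% = ₹22,320
  ₹18,000 × 15% = ₹2,700
  → ₹25,020
  Less low-income housing credit ₹24,000 → ₹1,020

Alternative floor tax:
  Adjusted income: ₹390,000 + ₹96,000 + ₹119,000 + ₹120,000 = ₹725,000
  Exemption: ₹33,000 − 20% × (₹725,000 − ₹671,000) = ₹33,000 − ₹10,800 = ₹22,200
  Base: ₹725,000 − ₹22,200 = ₹702,800
  ₹702,800 × 15% = ₹105,420

Excess of alternative floor tax over general income tax: ₹105,420 − ₹1,020 = ₹104,400.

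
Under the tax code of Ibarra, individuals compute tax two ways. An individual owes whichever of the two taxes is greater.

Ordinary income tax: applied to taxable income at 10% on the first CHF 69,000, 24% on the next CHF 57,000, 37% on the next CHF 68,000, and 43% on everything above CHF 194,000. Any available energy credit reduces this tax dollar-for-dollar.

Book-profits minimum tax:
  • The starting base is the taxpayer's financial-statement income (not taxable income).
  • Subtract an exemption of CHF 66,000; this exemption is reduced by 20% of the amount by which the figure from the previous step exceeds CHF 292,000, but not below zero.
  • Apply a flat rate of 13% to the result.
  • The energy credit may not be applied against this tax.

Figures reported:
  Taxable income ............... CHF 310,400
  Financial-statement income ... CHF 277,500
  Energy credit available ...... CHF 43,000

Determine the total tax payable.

CHF 52,792

Ordinary income tax:
  CHF 69,000 × 10% = CHF 6,900
  CHF 57,000 × 24% = CHF 13,680
  CHF 68,000 × 37% = CHF 25,160
  CHF 116,400 × 43% = CHF 50,052
  → CHF 95,792
  Less energy credit CHF 43,000 → CHF 52,792

Book-profits minimum tax:
  Base (financial-statement income): CHF 277,500
  Exemption: CHF 277,500 ≤ CHF 292,000, so full CHF 66,000 applies
  Base: CHF 277,500 − CHF 66,000 = CHF 211,500
  CHF 211,500 × 13% = CHF 27,495

CHF 52,792 > CHF 27,495, so the ordinary income tax governs.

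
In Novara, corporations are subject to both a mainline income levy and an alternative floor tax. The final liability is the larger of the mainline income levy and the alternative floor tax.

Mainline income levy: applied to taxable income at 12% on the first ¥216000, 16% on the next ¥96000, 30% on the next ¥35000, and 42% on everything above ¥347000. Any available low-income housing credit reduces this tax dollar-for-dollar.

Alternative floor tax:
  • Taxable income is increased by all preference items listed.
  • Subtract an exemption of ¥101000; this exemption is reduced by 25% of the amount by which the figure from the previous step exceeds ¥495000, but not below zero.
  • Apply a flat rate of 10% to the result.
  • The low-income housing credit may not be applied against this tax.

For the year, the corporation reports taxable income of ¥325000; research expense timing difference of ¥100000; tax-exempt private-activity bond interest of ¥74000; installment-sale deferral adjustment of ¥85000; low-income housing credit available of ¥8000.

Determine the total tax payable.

Alternative floor tax:
  Adjusted income: ¥325000 + ¥100000 + ¥74000 + ¥85000 = ¥584000
  Exemption: ¥101000 − 25% × (¥584000 − ¥495000) = ¥101000 − ¥22250 = ¥78750
  Base: ¥584000 − ¥78750 = ¥505250
  ¥505250 × 10% = ¥50525

Mainline income levy:
  ¥216000 × 12% = ¥25920
  ¥96000 × 16% = ¥15360
  ¥13000 × 30% = ¥3900
  → ¥45180
  Less low-income housing credit ¥8000 → ¥37180

¥50525 > ¥37180, so the alternative floor tax is the binding amount.

¥50525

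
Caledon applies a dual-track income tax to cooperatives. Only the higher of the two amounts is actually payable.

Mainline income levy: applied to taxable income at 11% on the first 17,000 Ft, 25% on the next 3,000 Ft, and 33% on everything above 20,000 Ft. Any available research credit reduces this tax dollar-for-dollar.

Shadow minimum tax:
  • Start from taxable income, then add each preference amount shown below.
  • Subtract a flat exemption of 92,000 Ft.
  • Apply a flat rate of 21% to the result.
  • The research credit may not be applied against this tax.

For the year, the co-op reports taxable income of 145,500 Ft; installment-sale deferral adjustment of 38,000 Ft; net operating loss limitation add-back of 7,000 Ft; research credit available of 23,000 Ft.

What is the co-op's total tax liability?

21,035 Ft

Shadow minimum tax:
  Adjusted income: 145,500 Ft + 38,000 Ft + 7,000 Ft = 190,500 Ft
  Less exemption 92,000 Ft → base 98,500 Ft
  98,500 Ft × 21% = 20,685 Ft

Mainline income levy:
  17,000 Ft × 11% = 1,870 Ft
  3,000 Ft × 25% = 750 Ft
  125,500 Ft × 33% = 41,415 Ft
  → 44,035 Ft
  Less research credit 23,000 Ft → 21,035 Ft

21,035 Ft > 20,685 Ft, so the mainline income levy governs.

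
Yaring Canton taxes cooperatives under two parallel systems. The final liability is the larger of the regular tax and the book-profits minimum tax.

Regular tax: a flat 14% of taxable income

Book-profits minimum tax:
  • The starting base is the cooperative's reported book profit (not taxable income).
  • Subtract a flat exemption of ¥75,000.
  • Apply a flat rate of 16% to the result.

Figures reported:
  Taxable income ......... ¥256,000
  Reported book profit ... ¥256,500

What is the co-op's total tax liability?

Book-profits minimum tax:
  Base (reported book profit): ¥256,500
  Less exemption ¥75,000 → base ¥181,500
  ¥181,500 × 16% = ¥29,040

Regular tax:
  ¥256,000 × 14% = ¥35,840

¥35,840 > ¥29,040, so the regular tax governs.

¥35,840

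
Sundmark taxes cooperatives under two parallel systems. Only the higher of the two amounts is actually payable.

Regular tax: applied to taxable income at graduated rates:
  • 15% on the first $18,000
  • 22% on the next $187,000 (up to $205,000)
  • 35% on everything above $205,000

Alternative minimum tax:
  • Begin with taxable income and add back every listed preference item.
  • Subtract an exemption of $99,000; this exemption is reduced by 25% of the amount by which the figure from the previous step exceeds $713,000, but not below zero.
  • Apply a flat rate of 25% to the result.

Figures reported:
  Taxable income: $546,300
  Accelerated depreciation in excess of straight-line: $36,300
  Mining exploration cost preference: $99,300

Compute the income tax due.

Regular tax:
  $18,000 × 15% = $2,700
  $187,000 × 22% = $41,140
  $341,300 × 35% = $119,455
  → $163,295

Alternative minimum tax:
  Adjusted income: $546,300 + $36,300 + $99,300 = $681,900
  Exemption: $681,900 ≤ $713,000, so full $99,000 applies
  Base: $681,900 − $99,000 = $582,900
  $582,900 × 25% = $145,725

$163,295 > $145,725, so the regular tax governs.

$163,295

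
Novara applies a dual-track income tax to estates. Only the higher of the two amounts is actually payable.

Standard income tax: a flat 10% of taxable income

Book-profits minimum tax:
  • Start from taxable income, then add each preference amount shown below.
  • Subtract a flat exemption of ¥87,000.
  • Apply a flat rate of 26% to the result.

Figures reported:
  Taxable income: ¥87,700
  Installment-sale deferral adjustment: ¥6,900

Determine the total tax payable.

Standard income tax:
  ¥87,700 × 10% = ¥8,770

Book-profits minimum tax:
  Adjusted income: ¥87,700 + ¥6,900 = ¥94,600
  Less exemption ¥87,000 → base ¥7,600
  ¥7,600 × 26% = ¥1,976

¥8,770 > ¥1,976, so the standard income tax governs.

¥8,770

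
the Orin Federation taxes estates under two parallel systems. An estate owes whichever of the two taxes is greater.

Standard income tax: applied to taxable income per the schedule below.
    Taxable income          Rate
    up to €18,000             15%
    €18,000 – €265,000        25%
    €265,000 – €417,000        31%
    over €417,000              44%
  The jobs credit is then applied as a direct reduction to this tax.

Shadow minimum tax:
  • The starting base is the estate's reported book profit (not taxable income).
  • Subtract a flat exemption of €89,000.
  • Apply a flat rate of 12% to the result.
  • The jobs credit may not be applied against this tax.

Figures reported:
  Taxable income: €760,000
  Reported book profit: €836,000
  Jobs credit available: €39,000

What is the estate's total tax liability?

Shadow minimum tax:
  Base (reported book profit): €836,000
  Less exemption €89,000 → base €747,000
  €747,000 × 12% = €89,640

Standard income tax:
  €18,000 × 15% = €2,700
  €247,000 × 25% = €61,750
  €152,000 × 31% = €47,120
  €343,000 × 44% = €150,920
  → €262,490
  Less jobs credit €39,000 → €223,490

€223,490 > €89,640, so the standard income tax governs.

€223,490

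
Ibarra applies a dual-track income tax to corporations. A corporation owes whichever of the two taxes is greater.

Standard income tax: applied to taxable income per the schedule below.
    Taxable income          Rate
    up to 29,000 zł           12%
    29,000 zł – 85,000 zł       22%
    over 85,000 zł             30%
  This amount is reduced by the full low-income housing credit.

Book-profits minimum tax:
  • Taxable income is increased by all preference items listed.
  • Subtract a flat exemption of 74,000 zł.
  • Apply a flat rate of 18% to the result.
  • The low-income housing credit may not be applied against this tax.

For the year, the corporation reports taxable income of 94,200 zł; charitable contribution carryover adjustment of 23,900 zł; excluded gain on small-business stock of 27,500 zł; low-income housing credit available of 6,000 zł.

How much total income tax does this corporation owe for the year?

Standard income tax:
  29,000 zł × 12% = 3,480 zł
  56,000 zł × 22% = 12,320 zł
  9,200 zł × 30% = 2,760 zł
  → 18,560 zł
  Less low-income housing credit 6,000 zł → 12,560 zł

Book-profits minimum tax:
  Adjusted income: 94,200 zł + 23,900 zł + 27,500 zł = 145,600 zł
  Less exemption 74,000 zł → base 71,600 zł
  71,600 zł × 18% = 12,888 zł

12,888 zł > 12,560 zł, so the book-profits minimum tax is the binding amount.

12,888 zł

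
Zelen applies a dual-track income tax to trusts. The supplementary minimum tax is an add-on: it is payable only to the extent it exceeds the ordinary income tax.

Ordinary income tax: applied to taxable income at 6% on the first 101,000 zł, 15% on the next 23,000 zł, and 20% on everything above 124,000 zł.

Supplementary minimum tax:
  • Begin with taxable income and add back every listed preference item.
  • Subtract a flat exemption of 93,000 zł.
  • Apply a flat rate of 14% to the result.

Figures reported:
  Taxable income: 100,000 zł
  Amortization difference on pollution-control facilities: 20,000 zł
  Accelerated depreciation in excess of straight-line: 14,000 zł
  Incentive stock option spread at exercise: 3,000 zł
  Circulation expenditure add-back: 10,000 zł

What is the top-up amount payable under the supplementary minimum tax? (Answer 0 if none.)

1,560 zł

Ordinary income tax:
  100,000 zł × 6% = 6,000 zł

Supplementary minimum tax:
  Adjusted income: 100,000 zł + 20,000 zł + 14,000 zł + 3,000 zł + 10,000 zł = 147,000 zł
  Less exemption 93,000 zł → base 54,000 zł
  54,000 zł × 14% = 7,560 zł

Excess of supplementary minimum tax over ordinary income tax: 7,560 zł − 6,000 zł = 1,560 zł.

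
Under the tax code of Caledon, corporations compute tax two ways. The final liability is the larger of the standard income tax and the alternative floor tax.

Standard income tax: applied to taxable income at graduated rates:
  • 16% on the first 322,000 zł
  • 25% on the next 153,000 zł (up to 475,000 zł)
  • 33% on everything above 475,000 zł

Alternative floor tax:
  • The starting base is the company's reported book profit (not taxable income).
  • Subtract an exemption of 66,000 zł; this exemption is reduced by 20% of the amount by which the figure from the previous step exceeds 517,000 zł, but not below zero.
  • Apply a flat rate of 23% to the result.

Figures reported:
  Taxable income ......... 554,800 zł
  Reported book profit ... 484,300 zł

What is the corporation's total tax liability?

116,104 zł

Alternative floor tax:
  Base (reported book profit): 484,300 zł
  Exemption: 484,300 zł ≤ 517,000 zł, so full 66,000 zł applies
  Base: 484,300 zł − 66,000 zł = 418,300 zł
  418,300 zł × 23% = 96,209 zł

Standard income tax:
  322,000 zł × 16% = 51,520 zł
  153,000 zł × 25% = 38,250 zł
  79,800 zł × 33% = 26,334 zł
  → 116,104 zł

116,104 zł > 96,209 zł, so the standard income tax governs.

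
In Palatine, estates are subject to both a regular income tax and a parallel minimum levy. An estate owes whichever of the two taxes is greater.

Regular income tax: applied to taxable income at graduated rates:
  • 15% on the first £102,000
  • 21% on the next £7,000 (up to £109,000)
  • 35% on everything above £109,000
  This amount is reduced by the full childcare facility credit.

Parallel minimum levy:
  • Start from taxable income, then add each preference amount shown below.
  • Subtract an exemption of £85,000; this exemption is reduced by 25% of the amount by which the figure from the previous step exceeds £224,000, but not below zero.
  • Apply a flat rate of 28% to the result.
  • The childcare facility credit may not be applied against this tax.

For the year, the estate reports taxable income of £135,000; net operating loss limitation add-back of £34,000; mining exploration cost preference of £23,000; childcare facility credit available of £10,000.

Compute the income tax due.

Parallel minimum levy:
  Adjusted income: £135,000 + £34,000 + £23,000 = £192,000
  Exemption: £192,000 ≤ £224,000, so full £85,000 applies
  Base: £192,000 − £85,000 = £107,000
  £107,000 × 28% = £29,960

Regular income tax:
  £102,000 × 15% = £15,300
  £7,000 × 21% = £1,470
  £26,000 × 35% = £9,100
  → £25,870
  Less childcare facility credit £10,000 → £15,870

£29,960 > £15,870, so the parallel minimum levy is the binding amount.

£29,960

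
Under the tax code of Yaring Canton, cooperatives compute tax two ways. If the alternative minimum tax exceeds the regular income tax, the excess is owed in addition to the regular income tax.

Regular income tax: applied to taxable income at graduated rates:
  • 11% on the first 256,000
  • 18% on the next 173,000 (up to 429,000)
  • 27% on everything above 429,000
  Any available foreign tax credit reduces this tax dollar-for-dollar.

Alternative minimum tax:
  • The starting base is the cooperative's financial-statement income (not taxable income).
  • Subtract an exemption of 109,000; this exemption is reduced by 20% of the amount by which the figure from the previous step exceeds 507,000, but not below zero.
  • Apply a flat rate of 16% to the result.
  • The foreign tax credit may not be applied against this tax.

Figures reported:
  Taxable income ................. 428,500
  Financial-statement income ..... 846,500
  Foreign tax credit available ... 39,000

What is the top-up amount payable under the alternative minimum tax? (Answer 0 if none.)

Alternative minimum tax:
  Base (financial-statement income): 846,500
  Exemption: 109,000 − 20% × (846,500 − 507,000) = 109,000 − 67,900 = 41,100
  Base: 846,500 − 41,100 = 805,400
  805,400 × 16% = 128,864

Regular income tax:
  256,000 × 11% = 28,160
  172,500 × 18% = 31,050
  → 59,210
  Less foreign tax credit 39,000 → 20,210

Excess of alternative minimum tax over regular income tax: 128,864 − 20,210 = 108,654.

108,654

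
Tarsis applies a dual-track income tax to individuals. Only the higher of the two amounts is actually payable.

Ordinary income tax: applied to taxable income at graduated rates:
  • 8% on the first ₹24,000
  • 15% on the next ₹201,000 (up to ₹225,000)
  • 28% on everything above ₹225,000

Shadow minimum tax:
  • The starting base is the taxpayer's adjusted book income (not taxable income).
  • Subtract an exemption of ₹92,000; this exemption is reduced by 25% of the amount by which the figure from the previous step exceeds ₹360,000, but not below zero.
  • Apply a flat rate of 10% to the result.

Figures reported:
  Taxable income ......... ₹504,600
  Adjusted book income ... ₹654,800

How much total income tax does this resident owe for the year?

₹110,358

Ordinary income tax:
  ₹24,000 × 8% = ₹1,920
  ₹201,000 × 15% = ₹30,150
  ₹279,600 × 28% = ₹78,288
  → ₹110,358

Shadow minimum tax:
  Base (adjusted book income): ₹654,800
  Exemption: ₹92,000 − 25% × (₹654,800 − ₹360,000) = ₹92,000 − ₹73,700 = ₹18,300
  Base: ₹654,800 − ₹18,300 = ₹636,500
  ₹636,500 × 10% = ₹63,650

₹110,358 > ₹63,650, so the ordinary income tax governs.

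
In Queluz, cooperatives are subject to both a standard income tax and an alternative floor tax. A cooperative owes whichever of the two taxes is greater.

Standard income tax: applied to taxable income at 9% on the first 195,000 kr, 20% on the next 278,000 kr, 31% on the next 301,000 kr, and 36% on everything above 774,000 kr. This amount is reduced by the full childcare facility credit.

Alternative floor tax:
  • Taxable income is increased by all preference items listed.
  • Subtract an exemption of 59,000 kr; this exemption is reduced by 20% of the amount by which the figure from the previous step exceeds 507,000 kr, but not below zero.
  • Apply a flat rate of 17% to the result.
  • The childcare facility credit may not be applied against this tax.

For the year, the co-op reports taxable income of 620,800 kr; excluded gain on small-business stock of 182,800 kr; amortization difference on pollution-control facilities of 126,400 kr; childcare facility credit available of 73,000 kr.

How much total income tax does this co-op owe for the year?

Alternative floor tax:
  Adjusted income: 620,800 kr + 182,800 kr + 126,400 kr = 930,000 kr
  Exemption: 20% × (930,000 kr − 507,000 kr) = 84,600 kr ≥ 59,000 kr, so the exemption is fully phased out
  Base: 930,000 kr − 0 kr = 930,000 kr
  930,000 kr × 17% = 158,100 kr

Standard income tax:
  195,000 kr × 9% = 17,550 kr
  278,000 kr × 20% = 55,600 kr
  147,800 kr × 31% = 45,818 kr
  → 118,968 kr
  Less childcare facility credit 73,000 kr → 45,968 kr

158,100 kr > 45,968 kr, so the alternative floor tax is the binding amount.

158,100 kr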